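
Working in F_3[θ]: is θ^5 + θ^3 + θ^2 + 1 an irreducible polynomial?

Write m(θ) = θ^5 + θ^3 + θ^2 + 1.
Check for roots in F_3: m(0) = 1; m(1) = 1; m(2) = 0 → root.
m(2) = 0, so (θ − 2) divides m(θ); m is reducible.

No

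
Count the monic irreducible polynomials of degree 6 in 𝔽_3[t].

116

By the necklace-counting formula, N_3(6) = (1/6) Σ_{d|6} μ(6/d)·3^d.
Divisors of 6: 1, 2, 3, 6; μ(6/d) for each: 1, -1, -1, 1.
Σ = 3^1 − 3^2 − 3^3 + 3^6 = 696.
N = 696/6 = 116.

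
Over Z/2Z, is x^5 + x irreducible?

Write g(x) = x^5 + x.
Check for roots in Z/2Z: g(0) = 0 → root; g(1) = 0 → root.
g(0) = 0, so (x) divides g(x); g is reducible.

No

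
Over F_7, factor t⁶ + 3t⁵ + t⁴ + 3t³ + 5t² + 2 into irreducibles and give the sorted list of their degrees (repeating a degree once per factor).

6

Write h(t) = t⁶ + 3t⁵ + t⁴ + 3t³ + 5t² + 2.
Complete factorization: h(t) = (t⁶ + 3t⁵ + t⁴ + 3t³ + 5t² + 2).
Factor degrees with multiplicity: 6 = 6.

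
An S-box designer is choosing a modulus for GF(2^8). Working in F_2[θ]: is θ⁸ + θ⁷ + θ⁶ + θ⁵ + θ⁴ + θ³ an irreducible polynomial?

No

Write g(θ) = θ⁸ + θ⁷ + θ⁶ + θ⁵ + θ⁴ + θ³.
Check for roots in F_2: g(0) = 0 → root; g(1) = 0 → root.
g(0) = 0, so (θ) divides g(θ); g is reducible.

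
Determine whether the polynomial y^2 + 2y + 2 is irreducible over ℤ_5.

Write f(y) = y^2 + 2y + 2.
Check for roots in ℤ_5: f(0) = 2; f(1) = 0 → root; f(2) = 0 → root; f(3) = 2; f(4) = 1.
f(1) = 0, so (y − 1) divides f(y); f is reducible.

No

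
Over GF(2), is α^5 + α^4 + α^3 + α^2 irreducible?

No

Write h(α) = α^5 + α^4 + α^3 + α^2.
Check for roots in GF(2): h(0) = 0 → root; h(1) = 0 → root.
h(0) = 0, so (α) divides h(α); h is reducible.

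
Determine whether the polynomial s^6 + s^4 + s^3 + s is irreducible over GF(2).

Write g(s) = s^6 + s^4 + s^3 + s.
Check for roots in GF(2): g(0) = 0 → root; g(1) = 0 → root.
g(0) = 0, so (s) divides g(s); g is reducible.

No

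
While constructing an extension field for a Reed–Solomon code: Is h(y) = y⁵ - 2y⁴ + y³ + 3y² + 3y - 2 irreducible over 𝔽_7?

Check for roots in 𝔽_7: h(0) = 5; h(1) = 4; h(2) = 3; h(3) = 2; h(4) = 4; h(5) = 2; h(6) = 1.
No roots, so no linear factors.
Degree-2 irreducible divisors: test the 21 monic irreducibles of degree 2 over GF(7).
None of them divide h (all give nonzero remainder).
No irreducible factor of degree ≤ 2 exists, so h is irreducible over GF(7).

Yes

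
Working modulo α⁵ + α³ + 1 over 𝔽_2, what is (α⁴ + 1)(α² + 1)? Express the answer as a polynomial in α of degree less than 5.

Multiply in 𝔽_2[α]: (α⁴ + 1)·(α² + 1) = α⁶ + α⁴ + α² + 1.
Reduce using α⁵ ≡ α³ + 1 (mod α⁵ + α³ + 1).
Reduced: α² + α + 1.

α^2 + α + 1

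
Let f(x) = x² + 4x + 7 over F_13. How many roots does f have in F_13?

Evaluate at each of the 13 elements of F_13:
f(0) = 7; f(1) = 12; f(2) = 6; f(3) = 2; f(4) = 0 → root; f(5) = 0 → root; f(6) = 2; f(7) = 6; f(8) = 12; f(9) = 7; f(10) = 4; f(11) = 3; f(12) = 4.
Roots: {4, 5}.

2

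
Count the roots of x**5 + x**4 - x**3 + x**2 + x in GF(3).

Write h(x) = x**5 + x**4 - x**3 + x**2 + x.
Evaluate at each of the 3 elements of GF(3):
h(0) = 0 → root; h(1) = 0 → root; h(2) = 1.
Roots: {0, 1}.

2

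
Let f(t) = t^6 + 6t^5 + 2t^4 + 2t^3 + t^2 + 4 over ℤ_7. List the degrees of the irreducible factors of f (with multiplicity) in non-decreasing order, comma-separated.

1, 2, 3

Linear factors from roots: (t + 1).
Complete factorization: f(t) = (t + 1)·(t^2 + 3t + 6)·(t^3 + 2t^2 + 6t + 3).
Factor degrees with multiplicity: 1 + 2 + 3 = 6.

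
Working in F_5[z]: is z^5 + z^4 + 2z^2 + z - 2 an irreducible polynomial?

Yes

Write f(z) = z^5 + z^4 + 2z^2 + z - 2.
Check for roots in F_5: f(0) = 3; f(1) = 3; f(2) = 1; f(3) = 3; f(4) = 4.
No roots, so no linear factors.
Degree-2 irreducible divisors: test the 10 monic irreducibles of degree 2 over GF(5).
None of them divide f (all give nonzero remainder).
No irreducible factor of degree ≤ 2 exists, so f is irreducible over GF(5).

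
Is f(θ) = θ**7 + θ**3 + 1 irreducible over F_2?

Check for roots in F_2: f(0) = 1; f(1) = 1.
No roots, so no linear factors.
Monic irreducibles of degree 2 over GF(2): θ**2 + θ + 1.
None of them divide f (all give nonzero remainder).
Monic irreducibles of degree 3 over GF(2): θ**3 + θ + 1, θ**3 + θ**2 + 1.
None of them divide f (all give nonzero remainder).
No irreducible factor of degree ≤ 3 exists, so f is irreducible over GF(2).

Yes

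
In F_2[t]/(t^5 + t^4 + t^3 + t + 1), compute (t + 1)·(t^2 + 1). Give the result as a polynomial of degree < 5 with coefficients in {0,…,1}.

t^3 + t^2 + t + 1

Multiply in F_2[t]: (t + 1)·(t^2 + 1) = t^3 + t^2 + t + 1.
Reduced: t^3 + t^2 + t + 1.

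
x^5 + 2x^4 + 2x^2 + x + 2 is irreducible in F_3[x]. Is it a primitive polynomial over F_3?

No

Write f(x) = x^5 + 2x^4 + 2x^2 + x + 2.
|GF(3^5)^×| = 3^5 − 1 = 242. Prime factorization: 242 = 2·11^2.
f is primitive ⇔ x has order 242 in GF(3)[x]/(f), i.e. x^(242/q) ≠ 1 for each prime q | 242.
x^(121) mod f = 1
x^(22) mod f = x^4 + 2x^3 + 2x^2 + x + 1.
Since x^(121) = 1, the order of x divides 121 < 242; not primitive.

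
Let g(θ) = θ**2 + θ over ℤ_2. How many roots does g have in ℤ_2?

2

Evaluate at each of the 2 elements of ℤ_2:
g(0) = 0 → root; g(1) = 0 → root.
Roots: {0, 1}.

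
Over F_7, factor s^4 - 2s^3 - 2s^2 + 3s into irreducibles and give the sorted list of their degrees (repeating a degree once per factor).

1, 1, 2

Write h(s) = s^4 - 2s^3 - 2s^2 + 3s.
Linear factors from roots: (s), (s - 1).
Complete factorization: h(s) = (s)·(s - 1)·(s^2 - s - 3).
Factor degrees with multiplicity: 1 + 1 + 2 = 4.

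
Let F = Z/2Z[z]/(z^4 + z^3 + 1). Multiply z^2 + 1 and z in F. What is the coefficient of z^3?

Multiply in Z/2Z[z]: (z^2 + 1)·(z) = z^3 + z.
Reduced: z^3 + z.

1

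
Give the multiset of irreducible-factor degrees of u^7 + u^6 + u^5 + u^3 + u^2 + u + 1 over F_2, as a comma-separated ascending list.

Write g(u) = u^7 + u^6 + u^5 + u^3 + u^2 + u + 1.
Roots in F_2: g(0) = 1; g(1) = 1.
Complete factorization: g(u) = (u^7 + u^6 + u^5 + u^3 + u^2 + u + 1).
Factor degrees with multiplicity: 7 = 7.

7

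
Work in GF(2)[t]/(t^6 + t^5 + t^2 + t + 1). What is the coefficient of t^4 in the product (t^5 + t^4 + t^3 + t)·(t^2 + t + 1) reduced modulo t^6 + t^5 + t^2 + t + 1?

0

Multiply in GF(2)[t]: (t^5 + t^4 + t^3 + t)·(t^2 + t + 1) = t^7 + t^5 + t^2 + t.
Reduce using t^6 ≡ t^5 + t^2 + t + 1 (mod t^6 + t^5 + t^2 + t + 1).
Reduced: t^3 + t^2 + t + 1.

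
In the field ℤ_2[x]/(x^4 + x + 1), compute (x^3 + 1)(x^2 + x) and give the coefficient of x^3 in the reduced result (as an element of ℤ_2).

0

Multiply in ℤ_2[x]: (x^3 + 1)·(x^2 + x) = x^5 + x^4 + x^2 + x.
Reduce using x^4 ≡ x + 1 (mod x^4 + x + 1).
Reduced: x + 1.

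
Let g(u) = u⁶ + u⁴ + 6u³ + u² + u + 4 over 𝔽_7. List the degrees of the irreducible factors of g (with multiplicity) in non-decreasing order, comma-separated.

1, 1, 1, 1, 2

Linear factors from roots: (u + 6), (u + 3), (u + 1).
Complete factorization: g(u) = (u + 3)·(u + 6)·(u + 1)^2·(u² + 3u + 1).
Factor degrees with multiplicity: 1 + 1 + 1 + 1 + 2 = 6.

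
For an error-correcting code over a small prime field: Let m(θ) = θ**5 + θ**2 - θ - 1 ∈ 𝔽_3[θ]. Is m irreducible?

No

Check for roots in 𝔽_3: m(0) = 2; m(1) = 0 → root; m(2) = 0 → root.
m(1) = 0, so (θ − 1) divides m(θ); m is reducible.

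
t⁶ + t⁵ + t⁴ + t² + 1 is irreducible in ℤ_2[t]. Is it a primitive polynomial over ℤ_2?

No

Write f(t) = t⁶ + t⁵ + t⁴ + t² + 1.
|GF(2^6)^×| = 2^6 − 1 = 63. Prime factorization: 63 = 3^2·7.
f is primitive ⇔ t has order 63 in GF(2)[t]/(f), i.e. t^(63/q) ≠ 1 for each prime q | 63.
t^(21) mod f = 1
t^(9) mod f = t³ + 1.
Since t^(21) = 1, the order of t divides 21 < 63; not primitive.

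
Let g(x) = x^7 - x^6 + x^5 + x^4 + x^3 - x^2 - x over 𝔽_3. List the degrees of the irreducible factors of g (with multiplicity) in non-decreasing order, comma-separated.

Roots in 𝔽_3: g(0) = 0 → root; g(1) = 1; g(2) = 0 → root.
Linear factors from roots: (x), (x + 1).
Complete factorization: g(x) = (x)·(x + 1)^2·(x^4 + x - 1).
Factor degrees with multiplicity: 1 + 1 + 1 + 4 = 7.

1, 1, 1, 4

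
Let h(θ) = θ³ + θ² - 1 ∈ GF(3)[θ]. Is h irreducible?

Yes

Check for roots in GF(3): h(0) = 2; h(1) = 1; h(2) = 2.
No roots. A degree-3 polynomial over a field with no linear factor is irreducible.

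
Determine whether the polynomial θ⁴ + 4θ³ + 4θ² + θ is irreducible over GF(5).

No

Write f(θ) = θ⁴ + 4θ³ + 4θ² + θ.
Check for roots in GF(5): f(0) = 0 → root; f(1) = 0 → root; f(2) = 1; f(3) = 3; f(4) = 0 → root.
f(0) = 0, so (θ) divides f(θ); f is reducible.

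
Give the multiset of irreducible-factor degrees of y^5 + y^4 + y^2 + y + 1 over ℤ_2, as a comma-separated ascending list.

5

Write f(y) = y^5 + y^4 + y^2 + y + 1.
Roots in ℤ_2: f(0) = 1; f(1) = 1.
Complete factorization: f(y) = (y^5 + y^4 + y^2 + y + 1).
Factor degrees with multiplicity: 5 = 5.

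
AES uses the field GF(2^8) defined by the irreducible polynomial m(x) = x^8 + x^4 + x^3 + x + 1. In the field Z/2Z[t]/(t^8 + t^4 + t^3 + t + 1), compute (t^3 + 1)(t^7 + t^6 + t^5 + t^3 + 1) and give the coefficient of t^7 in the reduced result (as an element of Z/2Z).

1

Multiply in Z/2Z[t]: (t^3 + 1)·(t^7 + t^6 + t^5 + t^3 + 1) = t^10 + t^9 + t^8 + t^7 + t^5 + 1.
Reduce using t^8 ≡ t^4 + t^3 + t + 1 (mod t^8 + t^4 + t^3 + t + 1).
Reduced: t^7 + t^6 + t^5.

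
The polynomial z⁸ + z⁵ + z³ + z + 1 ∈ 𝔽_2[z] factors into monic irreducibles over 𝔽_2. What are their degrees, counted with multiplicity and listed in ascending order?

8

Write g(z) = z⁸ + z⁵ + z³ + z + 1.
Roots in 𝔽_2: g(0) = 1; g(1) = 1.
Complete factorization: g(z) = (z⁸ + z⁵ + z³ + z + 1).
Factor degrees with multiplicity: 8 = 8.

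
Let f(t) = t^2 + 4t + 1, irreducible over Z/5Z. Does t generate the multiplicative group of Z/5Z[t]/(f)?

|GF(5^2)^×| = 5^2 − 1 = 24. Prime factorization: 24 = 2^3·3.
f is primitive ⇔ t has order 24 in GF(5)[t]/(f), i.e. t^(24/q) ≠ 1 for each prime q | 24.
t^(12) mod f = 1
t^(8) mod f = t + 4.
Since t^(12) = 1, the order of t divides 12 < 24; not primitive.

No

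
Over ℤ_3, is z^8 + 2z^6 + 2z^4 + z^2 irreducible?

No

Write h(z) = z^8 + 2z^6 + 2z^4 + z^2.
Check for roots in ℤ_3: h(0) = 0 → root; h(1) = 0 → root; h(2) = 0 → root.
h(0) = 0, so (z) divides h(z); h is reducible.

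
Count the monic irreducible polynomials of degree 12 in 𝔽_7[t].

1153430600

Gauss's count: N_{7}(12) = (1/12) Σ_{d|12} μ(12/d)·7^d.
Divisors of 12: 1, 2, 3, 4, 6, 12; μ(12/d) for each: 0, 1, 0, -1, -1, 1.
Σ = 7^2 − 7^4 − 7^6 + 7^12 = 13841167200.
N = 13841167200/12 = 1153430600.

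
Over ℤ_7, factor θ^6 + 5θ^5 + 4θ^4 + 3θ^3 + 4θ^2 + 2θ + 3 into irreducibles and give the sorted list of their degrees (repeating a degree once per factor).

1, 1, 4

Write f(θ) = θ^6 + 5θ^5 + 4θ^4 + 3θ^3 + 4θ^2 + 2θ + 3.
Linear factors from roots: (θ + 4), (θ + 3).
Complete factorization: f(θ) = (θ + 3)·(θ + 4)·(θ^4 + 5θ^3 + 6θ^2 + 6θ + 2).
Factor degrees with multiplicity: 1 + 1 + 4 = 6.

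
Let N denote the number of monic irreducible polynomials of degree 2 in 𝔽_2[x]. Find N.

By the necklace-counting formula, N_2(2) = (1/2) Σ_{d|2} μ(2/d)·2^d.
Divisors of 2: 1, 2; μ(2/d) for each: -1, 1.
Σ = − 2^1 + 2^2 = 2.
N = 2/2 = 1.

1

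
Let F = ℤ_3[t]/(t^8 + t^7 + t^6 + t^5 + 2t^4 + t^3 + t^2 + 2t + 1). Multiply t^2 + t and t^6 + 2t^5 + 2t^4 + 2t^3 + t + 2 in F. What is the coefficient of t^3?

Multiply in ℤ_3[t]: (t^2 + t)·(t^6 + 2t^5 + 2t^4 + 2t^3 + t + 2) = t^8 + t^6 + t^5 + 2t^4 + t^3 + 2t.
Reduce using t^8 ≡ 2t^7 + 2t^6 + 2t^5 + t^4 + 2t^3 + 2t^2 + t + 2 (mod t^8 + t^7 + t^6 + t^5 + 2t^4 + t^3 + t^2 + 2t + 1).
Reduced: 2t^7 + 2t^2 + 2.

0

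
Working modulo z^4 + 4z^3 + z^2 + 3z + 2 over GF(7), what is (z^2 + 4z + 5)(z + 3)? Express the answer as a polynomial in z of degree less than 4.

z^3 + 3z + 1

Multiply in GF(7)[z]: (z^2 + 4z + 5)·(z + 3) = z^3 + 3z + 1.
Reduced: z^3 + 3z + 1.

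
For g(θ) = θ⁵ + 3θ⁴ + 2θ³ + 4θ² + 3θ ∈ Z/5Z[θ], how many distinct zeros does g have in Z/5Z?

2

Evaluate at each of the 5 elements of Z/5Z:
g(0) = 0 → root; g(1) = 3; g(2) = 3; g(3) = 0 → root; g(4) = 1.
Roots: {0, 3}.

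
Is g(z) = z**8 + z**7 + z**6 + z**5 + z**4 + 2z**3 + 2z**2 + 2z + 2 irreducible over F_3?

Check for roots in F_3: g(0) = 2; g(1) = 1; g(2) = 1.
No roots, so no linear factors.
Monic irreducibles of degree 2 over GF(3): z**2 + 1, z**2 + z + 2, z**2 + 2z + 2.
None of them divide g (all give nonzero remainder).
Degree-3 irreducible divisors: test the 8 monic irreducibles of degree 3 over GF(3).
None of them divide g (all give nonzero remainder).
Degree-4 irreducible divisors: test the 18 monic irreducibles of degree 4 over GF(3).
None of them divide g (all give nonzero remainder).
No irreducible factor of degree ≤ 4 exists, so g is irreducible over GF(3).

Yes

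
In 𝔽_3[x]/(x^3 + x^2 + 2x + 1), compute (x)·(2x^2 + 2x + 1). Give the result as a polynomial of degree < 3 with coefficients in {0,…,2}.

Multiply in 𝔽_3[x]: (x)·(2x^2 + 2x + 1) = 2x^3 + 2x^2 + x.
Reduce using x^3 ≡ 2x^2 + x + 2 (mod x^3 + x^2 + 2x + 1).
Reduced: 1.

1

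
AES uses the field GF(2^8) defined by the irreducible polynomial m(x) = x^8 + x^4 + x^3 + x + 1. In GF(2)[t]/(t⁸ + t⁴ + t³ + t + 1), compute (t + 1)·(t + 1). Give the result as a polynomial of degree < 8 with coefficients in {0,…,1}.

t^2 + 1

Multiply in GF(2)[t]: (t + 1)·(t + 1) = t² + 1.
Reduced: t² + 1.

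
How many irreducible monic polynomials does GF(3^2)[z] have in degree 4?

By the necklace-counting formula, N_9(4) = (1/4) Σ_{d|4} μ(4/d)·9^d.
Divisors of 4: 1, 2, 4; μ(4/d) for each: 0, -1, 1.
Σ = − 9^2 + 9^4 = 6480.
N = 6480/4 = 1620.

1620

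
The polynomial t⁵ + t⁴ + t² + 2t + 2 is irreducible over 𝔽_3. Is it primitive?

Write f(t) = t⁵ + t⁴ + t² + 2t + 2.
|GF(3^5)^×| = 3^5 − 1 = 242. Prime factorization: 242 = 2·11^2.
f is primitive ⇔ t has order 242 in GF(3)[t]/(f), i.e. t^(242/q) ≠ 1 for each prime q | 242.
t^(121) mod f = 1
t^(22) mod f = t⁴ + 2t³ + 2.
Since t^(121) = 1, the order of t divides 121 < 242; not primitive.

No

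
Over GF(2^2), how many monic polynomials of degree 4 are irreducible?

60

By the necklace-counting formula, N_4(4) = (1/4) Σ_{d|4} μ(4/d)·4^d.
Divisors of 4: 1, 2, 4; μ(4/d) for each: 0, -1, 1.
Σ = − 4^2 + 4^4 = 240.
N = 240/4 = 60.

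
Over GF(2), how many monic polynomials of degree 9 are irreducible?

x^(2^9) − x is the product of all monic irreducibles of degree dividing 9; Möbius inversion gives N = (1/9) Σ μ(9/d)·2^d.
Divisors of 9: 1, 3, 9; μ(9/d) for each: 0, -1, 1.
Σ = − 2^3 + 2^9 = 504.
N = 504/9 = 56.

56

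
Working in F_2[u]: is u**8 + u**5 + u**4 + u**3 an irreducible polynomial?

Write h(u) = u**8 + u**5 + u**4 + u**3.
Check for roots in F_2: h(0) = 0 → root; h(1) = 0 → root.
h(0) = 0, so (u) divides h(u); h is reducible.

No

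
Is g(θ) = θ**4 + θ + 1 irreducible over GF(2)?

Check for roots in GF(2): g(0) = 1; g(1) = 1.
No roots, so no linear factors.
Monic irreducibles of degree 2 over GF(2): θ**2 + θ + 1.
None of them divide g (all give nonzero remainder).
No irreducible factor of degree ≤ 2 exists, so g is irreducible over GF(2).

Yes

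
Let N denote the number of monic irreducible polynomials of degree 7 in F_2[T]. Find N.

The number of monic irreducibles of degree 7 over GF(2) is (1/7)·Σ_{d∣7} μ(7/d) 2^d.
Divisors of 7: 1, 7; μ(7/d) for each: -1, 1.
Σ = − 2^1 + 2^7 = 126.
N = 126/7 = 18.

18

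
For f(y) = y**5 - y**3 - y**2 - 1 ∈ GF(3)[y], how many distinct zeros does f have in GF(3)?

Evaluate at each of the 3 elements of GF(3):
f(0) = 2; f(1) = 1; f(2) = 1.
No element is a root.

0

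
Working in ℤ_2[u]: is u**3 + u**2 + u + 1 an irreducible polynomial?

Write f(u) = u**3 + u**2 + u + 1.
Check for roots in ℤ_2: f(0) = 1; f(1) = 0 → root.
f(1) = 0, so (u − 1) divides f(u); f is reducible.

No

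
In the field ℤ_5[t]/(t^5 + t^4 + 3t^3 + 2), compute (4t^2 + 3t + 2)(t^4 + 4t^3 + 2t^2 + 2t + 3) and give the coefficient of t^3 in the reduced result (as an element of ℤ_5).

2

Multiply in ℤ_5[t]: (4t^2 + 3t + 2)·(t^4 + 4t^3 + 2t^2 + 2t + 3) = 4t^6 + 4t^5 + 2t^4 + 2t^3 + 2t^2 + 3t + 1.
Reduce using t^5 ≡ 4t^4 + 2t^3 + 3 (mod t^5 + t^4 + 3t^3 + 2).
Reduced: 2t^3 + 2t^2 + 1.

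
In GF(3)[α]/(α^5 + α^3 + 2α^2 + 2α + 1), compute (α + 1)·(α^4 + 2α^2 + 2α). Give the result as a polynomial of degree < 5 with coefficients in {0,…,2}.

Multiply in GF(3)[α]: (α + 1)·(α^4 + 2α^2 + 2α) = α^5 + α^4 + 2α^3 + α^2 + 2α.
Reduce using α^5 ≡ 2α^3 + α^2 + α + 2 (mod α^5 + α^3 + 2α^2 + 2α + 1).
Reduced: α^4 + α^3 + 2α^2 + 2.

α^4 + α^3 + 2α^2 + 2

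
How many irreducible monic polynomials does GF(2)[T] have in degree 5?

6

x^(2^5) − x is the product of all monic irreducibles of degree dividing 5; Möbius inversion gives N = (1/5) Σ μ(5/d)·2^d.
Divisors of 5: 1, 5; μ(5/d) for each: -1, 1.
Σ = − 2^1 + 2^5 = 30.
N = 30/5 = 6.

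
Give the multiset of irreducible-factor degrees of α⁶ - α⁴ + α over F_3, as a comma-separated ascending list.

1, 2, 3

Write h(α) = α⁶ - α⁴ + α.
Roots in F_3: h(0) = 0 → root; h(1) = 1; h(2) = 2.
Linear factors from roots: (α).
Complete factorization: h(α) = (α)·(α² - α - 1)·(α³ + α² + α - 1).
Factor degrees with multiplicity: 1 + 2 + 3 = 6.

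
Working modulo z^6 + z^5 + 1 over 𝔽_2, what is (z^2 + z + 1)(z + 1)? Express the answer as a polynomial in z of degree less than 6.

z^3 + 1

Multiply in 𝔽_2[z]: (z^2 + z + 1)·(z + 1) = z^3 + 1.
Reduced: z^3 + 1.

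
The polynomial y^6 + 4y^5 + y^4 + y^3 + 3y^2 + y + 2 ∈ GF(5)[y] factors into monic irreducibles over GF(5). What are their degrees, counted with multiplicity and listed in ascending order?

2, 2, 2

Write h(y) = y^6 + 4y^5 + y^4 + y^3 + 3y^2 + y + 2.
Roots in GF(5): h(0) = 2; h(1) = 3; h(2) = 2; h(3) = 1; h(4) = 1.
Complete factorization: h(y) = (y^2 + 3y + 3)^3.
Factor degrees with multiplicity: 2 + 2 + 2 = 6.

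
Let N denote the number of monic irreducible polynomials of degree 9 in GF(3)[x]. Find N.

The number of monic irreducibles of degree 9 over GF(3) is (1/9)·Σ_{d∣9} μ(9/d) 3^d.
Divisors of 9: 1, 3, 9; μ(9/d) for each: 0, -1, 1.
Σ = − 3^3 + 3^9 = 19656.
N = 19656/9 = 2184.

2184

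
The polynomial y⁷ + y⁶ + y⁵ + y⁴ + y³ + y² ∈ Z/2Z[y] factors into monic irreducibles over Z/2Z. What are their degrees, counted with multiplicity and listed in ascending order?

Write g(y) = y⁷ + y⁶ + y⁵ + y⁴ + y³ + y².
Roots in Z/2Z: g(0) = 0 → root; g(1) = 0 → root.
Linear factors from roots: (y), (y + 1).
Complete factorization: g(y) = (y + 1)·(y)^2·(y² + y + 1)^2.
Factor degrees with multiplicity: 1 + 1 + 1 + 2 + 2 = 7.

1, 1, 1, 2, 2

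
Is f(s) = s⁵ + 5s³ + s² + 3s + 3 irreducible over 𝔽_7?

No

Check for roots in 𝔽_7: f(0) = 3; f(1) = 6; f(2) = 1; f(3) = 0 → root; f(4) = 3; f(5) = 6; f(6) = 2.
f(3) = 0, so (s − 3) divides f(s); f is reducible.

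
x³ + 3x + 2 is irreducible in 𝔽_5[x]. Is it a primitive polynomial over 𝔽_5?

Write f(x) = x³ + 3x + 2.
|GF(5^3)^×| = 5^3 − 1 = 124. Prime factorization: 124 = 2^2·31.
f is primitive ⇔ x has order 124 in GF(5)[x]/(f), i.e. x^(124/q) ≠ 1 for each prime q | 124.
x^(62) mod f = 4.
x^(4) mod f = 2x² + 3x.
None equal 1, so x has full order 124; f is primitive.

Yes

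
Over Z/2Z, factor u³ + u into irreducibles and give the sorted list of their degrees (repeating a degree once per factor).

Write g(u) = u³ + u.
Roots in Z/2Z: g(0) = 0 → root; g(1) = 0 → root.
Linear factors from roots: (u), (u + 1).
Complete factorization: g(u) = (u)·(u + 1)^2.
Factor degrees with multiplicity: 1 + 1 + 1 = 3.

1, 1, 1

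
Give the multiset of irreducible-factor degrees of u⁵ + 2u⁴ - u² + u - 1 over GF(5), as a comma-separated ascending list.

Write h(u) = u⁵ + 2u⁴ - u² + u - 1.
Roots in GF(5): h(0) = 4; h(1) = 2; h(2) = 1; h(3) = 3; h(4) = 3.
Complete factorization: h(u) = (u² - 2)·(u³ + 2u² + 2u - 2).
Factor degrees with multiplicity: 2 + 3 = 5.

2, 3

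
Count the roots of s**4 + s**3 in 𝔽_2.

2

Write P(s) = s**4 + s**3.
Evaluate at each of the 2 elements of 𝔽_2:
P(0) = 0 → root; P(1) = 0 → root.
Roots: {0, 1}.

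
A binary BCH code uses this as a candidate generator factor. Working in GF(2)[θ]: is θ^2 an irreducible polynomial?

No

Write m(θ) = θ^2.
Check for roots in GF(2): m(0) = 0 → root; m(1) = 1.
m(0) = 0, so (θ) divides m(θ); m is reducible.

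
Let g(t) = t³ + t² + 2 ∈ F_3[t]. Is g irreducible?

Check for roots in F_3: g(0) = 2; g(1) = 1; g(2) = 2.
No roots. A degree-3 polynomial over a field with no linear factor is irreducible.

Yes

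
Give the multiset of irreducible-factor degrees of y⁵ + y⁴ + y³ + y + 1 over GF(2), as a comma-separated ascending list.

Write g(y) = y⁵ + y⁴ + y³ + y + 1.
Roots in GF(2): g(0) = 1; g(1) = 1.
Complete factorization: g(y) = (y⁵ + y⁴ + y³ + y + 1).
Factor degrees with multiplicity: 5 = 5.

5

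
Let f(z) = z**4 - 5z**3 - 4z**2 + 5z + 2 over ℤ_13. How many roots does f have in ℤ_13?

Evaluate at each of the 13 elements of ℤ_13:
f(0) = 2; f(1) = 12; f(2) = 11; f(3) = 5; f(4) = 11; f(5) = 5; f(6) = 0 → root; f(7) = 7; f(8) = 9; f(9) = 0 → root; f(10) = 11; f(11) = 6; f(12) = 12.
Roots: {6, 9}.

2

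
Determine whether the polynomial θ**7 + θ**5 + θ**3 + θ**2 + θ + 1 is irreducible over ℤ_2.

Write P(θ) = θ**7 + θ**5 + θ**3 + θ**2 + θ + 1.
Check for roots in ℤ_2: P(0) = 1; P(1) = 0 → root.
P(1) = 0, so (θ − 1) divides P(θ); P is reducible.

No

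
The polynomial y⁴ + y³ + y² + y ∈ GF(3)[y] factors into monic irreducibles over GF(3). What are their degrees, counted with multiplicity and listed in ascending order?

Write g(y) = y⁴ + y³ + y² + y.
Roots in GF(3): g(0) = 0 → root; g(1) = 1; g(2) = 0 → root.
Linear factors from roots: (y), (y + 1).
Complete factorization: g(y) = (y)·(y + 1)·(y² + 1).
Factor degrees with multiplicity: 1 + 1 + 2 = 4.

1, 1, 2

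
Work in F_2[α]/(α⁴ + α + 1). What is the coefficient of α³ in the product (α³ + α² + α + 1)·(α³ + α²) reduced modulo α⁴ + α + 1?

Multiply in F_2[α]: (α³ + α² + α + 1)·(α³ + α²) = α⁶ + α².
Reduce using α⁴ ≡ α + 1 (mod α⁴ + α + 1).
Reduced: α³.

1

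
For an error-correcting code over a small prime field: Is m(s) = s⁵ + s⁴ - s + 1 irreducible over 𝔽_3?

Check for roots in 𝔽_3: m(0) = 1; m(1) = 2; m(2) = 2.
No roots, so no linear factors.
Monic irreducibles of degree 2 over GF(3): s² + 1, s² + s - 1, s² - s - 1.
None of them divide m (all give nonzero remainder).
No irreducible factor of degree ≤ 2 exists, so m is irreducible over GF(3).

Yes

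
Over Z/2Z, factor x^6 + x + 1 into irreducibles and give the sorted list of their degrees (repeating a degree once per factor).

Write f(x) = x^6 + x + 1.
Roots in Z/2Z: f(0) = 1; f(1) = 1.
Complete factorization: f(x) = (x^6 + x + 1).
Factor degrees with multiplicity: 6 = 6.

6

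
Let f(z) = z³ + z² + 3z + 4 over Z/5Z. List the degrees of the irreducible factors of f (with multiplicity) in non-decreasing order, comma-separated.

3

Roots in Z/5Z: f(0) = 4; f(1) = 4; f(2) = 2; f(3) = 4; f(4) = 1.
Complete factorization: f(z) = (z³ + z² + 3z + 4).
Factor degrees with multiplicity: 3 = 3.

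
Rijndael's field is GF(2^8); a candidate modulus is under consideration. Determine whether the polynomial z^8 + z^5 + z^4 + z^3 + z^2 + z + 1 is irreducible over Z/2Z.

Write f(z) = z^8 + z^5 + z^4 + z^3 + z^2 + z + 1.
Check for roots in Z/2Z: f(0) = 1; f(1) = 1.
No roots, so no linear factors.
Monic irreducibles of degree 2 over GF(2): z^2 + z + 1.
None of them divide f (all give nonzero remainder).
Monic irreducibles of degree 3 over GF(2): z^3 + z + 1, z^3 + z^2 + 1.
None of them divide f (all give nonzero remainder).
Monic irreducibles of degree 4 over GF(2): z^4 + z + 1, z^4 + z^3 + 1, z^4 + z^3 + z^2 + z + 1.
None of them divide f (all give nonzero remainder).
No irreducible factor of degree ≤ 4 exists, so f is irreducible over GF(2).

Yes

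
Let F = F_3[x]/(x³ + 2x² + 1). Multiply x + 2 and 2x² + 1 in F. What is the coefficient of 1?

0

Multiply in F_3[x]: (x + 2)·(2x² + 1) = 2x³ + x² + x + 2.
Reduce using x³ ≡ x² + 2 (mod x³ + 2x² + 1).
Reduced: x.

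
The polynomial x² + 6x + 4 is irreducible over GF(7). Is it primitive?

No

Write f(x) = x² + 6x + 4.
|GF(7^2)^×| = 7^2 − 1 = 48. Prime factorization: 48 = 2^4·3.
f is primitive ⇔ x has order 48 in GF(7)[x]/(f), i.e. x^(48/q) ≠ 1 for each prime q | 48.
x^(24) mod f = 1
x^(16) mod f = 2.
Since x^(24) = 1, the order of x divides 24 < 48; not primitive.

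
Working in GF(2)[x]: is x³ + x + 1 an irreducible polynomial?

Yes

Write m(x) = x³ + x + 1.
Check for roots in GF(2): m(0) = 1; m(1) = 1.
No roots. A degree-3 polynomial over a field with no linear factor is irreducible.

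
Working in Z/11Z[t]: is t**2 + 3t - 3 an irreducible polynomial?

Write m(t) = t**2 + 3t - 3.
Check each element of Z/11Z for a root: m(0)=8, m(1)=1, m(2)=7, m(3)=4, m(4)=3, m(5)=4, m(6)=7, m(7)=1, m(8)=8, m(9)=6, m(10)=6.
No roots. A degree-2 polynomial over a field with no linear factor is irreducible.

Yes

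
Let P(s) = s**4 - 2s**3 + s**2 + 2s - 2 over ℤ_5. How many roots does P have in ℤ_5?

Evaluate at each of the 5 elements of ℤ_5:
P(0) = 3; P(1) = 0 → root; P(2) = 1; P(3) = 0 → root; P(4) = 0 → root.
Roots: {1, 3, 4}.

3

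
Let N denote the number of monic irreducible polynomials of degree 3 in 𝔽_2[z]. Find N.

Gauss's count: N_{2}(3) = (1/3) Σ_{d|3} μ(3/d)·2^d.
Divisors of 3: 1, 3; μ(3/d) for each: -1, 1.
Σ = − 2^1 + 2^3 = 6.
N = 6/3 = 2.

2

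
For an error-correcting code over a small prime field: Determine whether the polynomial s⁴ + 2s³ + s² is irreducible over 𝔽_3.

Write P(s) = s⁴ + 2s³ + s².
Check for roots in 𝔽_3: P(0) = 0 → root; P(1) = 1; P(2) = 0 → root.
P(0) = 0, so (s) divides P(s); P is reducible.

No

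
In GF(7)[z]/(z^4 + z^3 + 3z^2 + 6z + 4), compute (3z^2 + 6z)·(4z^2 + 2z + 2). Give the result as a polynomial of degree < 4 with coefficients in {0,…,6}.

4z^3 + 3z^2 + 3z + 1

Multiply in GF(7)[z]: (3z^2 + 6z)·(4z^2 + 2z + 2) = 5z^4 + 2z^3 + 4z^2 + 5z.
Reduce using z^4 ≡ 6z^3 + 4z^2 + z + 3 (mod z^4 + z^3 + 3z^2 + 6z + 4).
Reduced: 4z^3 + 3z^2 + 3z + 1.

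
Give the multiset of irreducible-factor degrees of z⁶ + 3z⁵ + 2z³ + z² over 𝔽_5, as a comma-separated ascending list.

Write f(z) = z⁶ + 3z⁵ + 2z³ + z².
Roots in 𝔽_5: f(0) = 0 → root; f(1) = 2; f(2) = 0 → root; f(3) = 1; f(4) = 2.
Linear factors from roots: (z), (z + 3).
Complete factorization: f(z) = (z)^2·(z + 3)^2·(z² + 2z + 4).
Factor degrees with multiplicity: 1 + 1 + 1 + 1 + 2 = 6.

1, 1, 1, 1, 2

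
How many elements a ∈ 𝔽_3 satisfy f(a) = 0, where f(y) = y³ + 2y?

Evaluate at each of the 3 elements of 𝔽_3:
f(0) = 0 → root; f(1) = 0 → root; f(2) = 0 → root.
Roots: {0, 1, 2}.

3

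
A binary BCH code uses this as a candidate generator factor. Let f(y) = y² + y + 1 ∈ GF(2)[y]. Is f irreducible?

Yes

Check for roots in GF(2): f(0) = 1; f(1) = 1.
No roots. A degree-2 polynomial over a field with no linear factor is irreducible.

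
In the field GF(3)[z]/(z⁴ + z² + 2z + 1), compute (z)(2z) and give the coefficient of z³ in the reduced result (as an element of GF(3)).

Multiply in GF(3)[z]: (z)·(2z) = 2z².
Reduced: 2z².

0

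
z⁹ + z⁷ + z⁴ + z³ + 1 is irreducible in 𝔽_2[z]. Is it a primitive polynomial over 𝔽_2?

Write f(z) = z⁹ + z⁷ + z⁴ + z³ + 1.
|GF(2^9)^×| = 2^9 − 1 = 511. Prime factorization: 511 = 7·73.
f is primitive ⇔ z has order 511 in GF(2)[z]/(f), i.e. z^(511/q) ≠ 1 for each prime q | 511.
z^(73) mod f = 1
z^(7) mod f = z⁷.
Since z^(73) = 1, the order of z divides 73 < 511; not primitive.

No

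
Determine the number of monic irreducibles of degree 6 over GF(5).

2580

Gauss's count: N_{5}(6) = (1/6) Σ_{d|6} μ(6/d)·5^d.
Divisors of 6: 1, 2, 3, 6; μ(6/d) for each: 1, -1, -1, 1.
Σ = 5^1 − 5^2 − 5^3 + 5^6 = 15480.
N = 15480/6 = 2580.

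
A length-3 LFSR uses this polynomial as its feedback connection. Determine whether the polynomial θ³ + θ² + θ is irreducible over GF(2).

Write h(θ) = θ³ + θ² + θ.
Check for roots in GF(2): h(0) = 0 → root; h(1) = 1.
h(0) = 0, so (θ) divides h(θ); h is reducible.

No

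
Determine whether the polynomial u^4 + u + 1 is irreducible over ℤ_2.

Write g(u) = u^4 + u + 1.
Check for roots in ℤ_2: g(0) = 1; g(1) = 1.
No roots, so no linear factors.
Monic irreducibles of degree 2 over GF(2): u^2 + u + 1.
None of them divide g (all give nonzero remainder).
No irreducible factor of degree ≤ 2 exists, so g is irreducible over GF(2).

Yes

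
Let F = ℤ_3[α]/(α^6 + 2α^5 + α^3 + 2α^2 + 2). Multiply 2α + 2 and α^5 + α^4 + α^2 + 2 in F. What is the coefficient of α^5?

0

Multiply in ℤ_3[α]: (2α + 2)·(α^5 + α^4 + α^2 + 2) = 2α^6 + α^5 + 2α^4 + 2α^3 + 2α^2 + α + 1.
Reduce using α^6 ≡ α^5 + 2α^3 + α^2 + 1 (mod α^6 + 2α^5 + α^3 + 2α^2 + 2).
Reduced: 2α^4 + α^2 + α.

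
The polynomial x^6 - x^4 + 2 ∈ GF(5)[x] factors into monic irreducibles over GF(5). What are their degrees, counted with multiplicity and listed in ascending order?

1, 1, 1, 1, 2

Write f(x) = x^6 - x^4 + 2.
Roots in GF(5): f(0) = 2; f(1) = 2; f(2) = 0 → root; f(3) = 0 → root; f(4) = 2.
Linear factors from roots: (x - 2), (x + 2).
Complete factorization: f(x) = (x + 2)^2·(x - 2)^2·(x^2 + 2).
Factor degrees with multiplicity: 1 + 1 + 1 + 1 + 2 = 6.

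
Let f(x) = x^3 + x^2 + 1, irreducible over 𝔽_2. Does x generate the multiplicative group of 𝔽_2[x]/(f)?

Yes

|GF(2^3)^×| = 2^3 − 1 = 7. Prime factorization: 7 = 7.
f is primitive ⇔ x has order 7 in GF(2)[x]/(f), i.e. x^(7/q) ≠ 1 for each prime q | 7.
x^(1) mod f = x.
None equal 1, so x has full order 7; f is primitive.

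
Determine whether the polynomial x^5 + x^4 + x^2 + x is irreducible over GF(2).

No

Write h(x) = x^5 + x^4 + x^2 + x.
Check for roots in GF(2): h(0) = 0 → root; h(1) = 0 → root.
h(0) = 0, so (x) divides h(x); h is reducible.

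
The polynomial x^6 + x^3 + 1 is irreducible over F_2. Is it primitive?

No

Write f(x) = x^6 + x^3 + 1.
|GF(2^6)^×| = 2^6 − 1 = 63. Prime factorization: 63 = 3^2·7.
f is primitive ⇔ x has order 63 in GF(2)[x]/(f), i.e. x^(63/q) ≠ 1 for each prime q | 63.
x^(21) mod f = x^3.
x^(9) mod f = 1
Since x^(9) = 1, the order of x divides 9 < 63; not primitive.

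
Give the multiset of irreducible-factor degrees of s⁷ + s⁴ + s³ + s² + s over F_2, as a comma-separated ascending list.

1, 2, 4

Write g(s) = s⁷ + s⁴ + s³ + s² + s.
Roots in F_2: g(0) = 0 → root; g(1) = 1.
Linear factors from roots: (s).
Complete factorization: g(s) = (s)·(s² + s + 1)·(s⁴ + s³ + 1).
Factor degrees with multiplicity: 1 + 2 + 4 = 7.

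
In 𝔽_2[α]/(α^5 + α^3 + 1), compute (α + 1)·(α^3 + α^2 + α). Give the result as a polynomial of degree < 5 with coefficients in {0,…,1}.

Multiply in 𝔽_2[α]: (α + 1)·(α^3 + α^2 + α) = α^4 + α.
Reduced: α^4 + α.

α^4 + α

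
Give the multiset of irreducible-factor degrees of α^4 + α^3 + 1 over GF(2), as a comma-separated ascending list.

Write h(α) = α^4 + α^3 + 1.
Roots in GF(2): h(0) = 1; h(1) = 1.
Complete factorization: h(α) = (α^4 + α^3 + 1).
Factor degrees with multiplicity: 4 = 4.

4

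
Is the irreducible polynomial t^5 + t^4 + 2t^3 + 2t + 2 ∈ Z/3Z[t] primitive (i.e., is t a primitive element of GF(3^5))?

No

Write f(t) = t^5 + t^4 + 2t^3 + 2t + 2.
|GF(3^5)^×| = 3^5 − 1 = 242. Prime factorization: 242 = 2·11^2.
f is primitive ⇔ t has order 242 in GF(3)[t]/(f), i.e. t^(242/q) ≠ 1 for each prime q | 242.
t^(121) mod f = 1
t^(22) mod f = t^4 + 2t.
Since t^(121) = 1, the order of t divides 121 < 242; not primitive.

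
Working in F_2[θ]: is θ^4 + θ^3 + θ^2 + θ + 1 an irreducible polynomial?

Yes

Write P(θ) = θ^4 + θ^3 + θ^2 + θ + 1.
Check for roots in F_2: P(0) = 1; P(1) = 1.
No roots, so no linear factors.
Monic irreducibles of degree 2 over GF(2): θ^2 + θ + 1.
None of them divide P (all give nonzero remainder).
No irreducible factor of degree ≤ 2 exists, so P is irreducible over GF(2).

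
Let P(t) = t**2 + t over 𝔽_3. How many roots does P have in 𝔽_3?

2

Evaluate at each of the 3 elements of 𝔽_3:
P(0) = 0 → root; P(1) = 2; P(2) = 0 → root.
Roots: {0, 2}.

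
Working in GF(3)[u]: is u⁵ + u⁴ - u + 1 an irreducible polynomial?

Write g(u) = u⁵ + u⁴ - u + 1.
Check for roots in GF(3): g(0) = 1; g(1) = 2; g(2) = 2.
No roots, so no linear factors.
Monic irreducibles of degree 2 over GF(3): u² + 1, u² + u - 1, u² - u - 1.
None of them divide g (all give nonzero remainder).
No irreducible factor of degree ≤ 2 exists, so g is irreducible over GF(3).

Yes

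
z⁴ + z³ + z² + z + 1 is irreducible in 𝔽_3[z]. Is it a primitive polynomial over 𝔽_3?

Write f(z) = z⁴ + z³ + z² + z + 1.
|GF(3^4)^×| = 3^4 − 1 = 80. Prime factorization: 80 = 2^4·5.
f is primitive ⇔ z has order 80 in GF(3)[z]/(f), i.e. z^(80/q) ≠ 1 for each prime q | 80.
z^(40) mod f = 1
z^(16) mod f = z.
Since z^(40) = 1, the order of z divides 40 < 80; not primitive.

No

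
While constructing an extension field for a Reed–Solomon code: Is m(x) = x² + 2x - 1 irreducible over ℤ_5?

Yes

Check for roots in ℤ_5: m(0) = 4; m(1) = 2; m(2) = 2; m(3) = 4; m(4) = 3.
No roots. A degree-2 polynomial over a field with no linear factor is irreducible.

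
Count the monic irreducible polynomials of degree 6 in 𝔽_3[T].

116

x^(3^6) − x is the product of all monic irreducibles of degree dividing 6; Möbius inversion gives N = (1/6) Σ μ(6/d)·3^d.
Divisors of 6: 1, 2, 3, 6; μ(6/d) for each: 1, -1, -1, 1.
Σ = 3^1 − 3^2 − 3^3 + 3^6 = 696.
N = 696/6 = 116.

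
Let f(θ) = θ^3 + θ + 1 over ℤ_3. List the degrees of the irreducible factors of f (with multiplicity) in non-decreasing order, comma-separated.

Roots in ℤ_3: f(0) = 1; f(1) = 0 → root; f(2) = 2.
Linear factors from roots: (θ + 2).
Complete factorization: f(θ) = (θ + 2)·(θ^2 + θ + 2).
Factor degrees with multiplicity: 1 + 2 = 3.

1, 2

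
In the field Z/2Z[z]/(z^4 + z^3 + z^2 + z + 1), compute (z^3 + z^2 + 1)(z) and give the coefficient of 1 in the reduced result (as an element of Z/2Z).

1

Multiply in Z/2Z[z]: (z^3 + z^2 + 1)·(z) = z^4 + z^3 + z.
Reduce using z^4 ≡ z^3 + z^2 + z + 1 (mod z^4 + z^3 + z^2 + z + 1).
Reduced: z^2 + 1.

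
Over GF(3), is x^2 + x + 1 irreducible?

Write h(x) = x^2 + x + 1.
Check for roots in GF(3): h(0) = 1; h(1) = 0 → root; h(2) = 1.
h(1) = 0, so (x − 1) divides h(x); h is reducible.

No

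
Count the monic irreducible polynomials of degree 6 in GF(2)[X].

By the necklace-counting formula, N_2(6) = (1/6) Σ_{d|6} μ(6/d)·2^d.
Divisors of 6: 1, 2, 3, 6; μ(6/d) for each: 1, -1, -1, 1.
Σ = 2^1 − 2^2 − 2^3 + 2^6 = 54.
N = 54/6 = 9.

9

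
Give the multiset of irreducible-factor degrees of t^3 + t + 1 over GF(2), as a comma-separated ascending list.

Write h(t) = t^3 + t + 1.
Roots in GF(2): h(0) = 1; h(1) = 1.
Complete factorization: h(t) = (t^3 + t + 1).
Factor degrees with multiplicity: 3 = 3.

3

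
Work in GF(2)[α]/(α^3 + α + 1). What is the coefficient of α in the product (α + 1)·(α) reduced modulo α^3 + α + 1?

Multiply in GF(2)[α]: (α + 1)·(α) = α^2 + α.
Reduced: α^2 + α.

1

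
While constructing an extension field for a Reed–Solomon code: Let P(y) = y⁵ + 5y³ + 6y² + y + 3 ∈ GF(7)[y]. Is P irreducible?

Yes

Check for roots in GF(7): P(0) = 3; P(1) = 2; P(2) = 3; P(3) = 4; P(4) = 5; P(5) = 2; P(6) = 2.
No roots, so no linear factors.
Degree-2 irreducible divisors: test the 21 monic irreducibles of degree 2 over GF(7).
None of them divide P (all give nonzero remainder).
No irreducible factor of degree ≤ 2 exists, so P is irreducible over GF(7).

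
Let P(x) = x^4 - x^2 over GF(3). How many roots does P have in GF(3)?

Evaluate at each of the 3 elements of GF(3):
P(0) = 0 → root; P(1) = 0 → root; P(2) = 0 → root.
Roots: {0, 1, 2}.

3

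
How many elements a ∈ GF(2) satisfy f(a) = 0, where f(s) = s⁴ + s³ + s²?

1

Evaluate at each of the 2 elements of GF(2):
f(0) = 0 → root; f(1) = 1.
Roots: {0}.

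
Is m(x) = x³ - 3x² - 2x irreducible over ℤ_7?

No

Check for roots in ℤ_7: m(0) = 0 → root; m(1) = 3; m(2) = 6; m(3) = 1; m(4) = 1; m(5) = 5; m(6) = 5.
m(0) = 0, so (x) divides m(x); m is reducible.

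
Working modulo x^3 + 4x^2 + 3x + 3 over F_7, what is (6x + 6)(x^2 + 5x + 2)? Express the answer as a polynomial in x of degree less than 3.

Multiply in F_7[x]: (6x + 6)·(x^2 + 5x + 2) = 6x^3 + x^2 + 5.
Reduce using x^3 ≡ 3x^2 + 4x + 4 (mod x^3 + 4x^2 + 3x + 3).
Reduced: 5x^2 + 3x + 1.

5x^2 + 3x + 1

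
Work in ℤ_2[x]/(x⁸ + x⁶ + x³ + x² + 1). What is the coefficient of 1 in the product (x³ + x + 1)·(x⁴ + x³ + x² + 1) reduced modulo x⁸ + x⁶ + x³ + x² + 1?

1

Multiply in ℤ_2[x]: (x³ + x + 1)·(x⁴ + x³ + x² + 1) = x⁷ + x⁶ + x³ + x² + x + 1.
Reduced: x⁷ + x⁶ + x³ + x² + x + 1.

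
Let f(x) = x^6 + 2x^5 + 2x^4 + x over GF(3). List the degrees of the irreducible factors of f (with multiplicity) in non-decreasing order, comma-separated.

1, 1, 1, 1, 2

Roots in GF(3): f(0) = 0 → root; f(1) = 0 → root; f(2) = 0 → root.
Linear factors from roots: (x), (x + 2), (x + 1).
Complete factorization: f(x) = (x)·(x + 2)·(x + 1)^2·(x^2 + x + 2).
Factor degrees with multiplicity: 1 + 1 + 1 + 1 + 2 = 6.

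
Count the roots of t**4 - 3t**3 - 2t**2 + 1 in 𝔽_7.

0

Write f(t) = t**4 - 3t**3 - 2t**2 + 1.
Evaluate at each of the 7 elements of 𝔽_7:
f(0) = 1; f(1) = 4; f(2) = 6; f(3) = 4; f(4) = 5; f(5) = 5; f(6) = 3.
No element is a root.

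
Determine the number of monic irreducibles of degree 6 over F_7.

19544

The number of monic irreducibles of degree 6 over GF(7) is (1/6)·Σ_{d∣6} μ(6/d) 7^d.
Divisors of 6: 1, 2, 3, 6; μ(6/d) for each: 1, -1, -1, 1.
Σ = 7^1 − 7^2 − 7^3 + 7^6 = 117264.
N = 117264/6 = 19544.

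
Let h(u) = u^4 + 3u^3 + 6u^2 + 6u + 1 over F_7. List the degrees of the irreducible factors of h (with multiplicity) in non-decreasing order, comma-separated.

Linear factors from roots: (u + 5).
Complete factorization: h(u) = (u + 5)^2·(u^2 + 2).
Factor degrees with multiplicity: 1 + 1 + 2 = 4.

1, 1, 2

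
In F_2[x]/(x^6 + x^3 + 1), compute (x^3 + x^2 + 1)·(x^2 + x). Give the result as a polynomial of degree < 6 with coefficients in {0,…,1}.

x^5 + x^3 + x^2 + x

Multiply in F_2[x]: (x^3 + x^2 + 1)·(x^2 + x) = x^5 + x^3 + x^2 + x.
Reduced: x^5 + x^3 + x^2 + x.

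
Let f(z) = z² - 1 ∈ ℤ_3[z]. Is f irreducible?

No

Check for roots in ℤ_3: f(0) = 2; f(1) = 0 → root; f(2) = 0 → root.
f(1) = 0, so (z − 1) divides f(z); f is reducible.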